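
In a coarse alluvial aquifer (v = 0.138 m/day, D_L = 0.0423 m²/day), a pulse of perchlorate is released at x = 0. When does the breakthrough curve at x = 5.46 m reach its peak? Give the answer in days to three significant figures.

37.4 days

For the 1D instantaneous-source solution, setting ∂C/∂t = 0 at fixed x gives v²t² + 2Dt − x² = 0, so t = (√(D² + v²x²) − D)/v².
√(D² + v²x²) = √(0.0423² + 0.138² × 5.46²) = 0.7547; v² = 0.019044.
t = (0.7547 − 0.0423)/0.019044 = 37.4 days (vs. the pure-advection estimate x/v = 39.6 d).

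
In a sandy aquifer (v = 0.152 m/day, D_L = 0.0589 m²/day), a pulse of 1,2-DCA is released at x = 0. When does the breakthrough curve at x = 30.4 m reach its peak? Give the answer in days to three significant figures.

For the 1D instantaneous-source solution, setting ∂C/∂t = 0 at fixed x gives v²t² + 2Dt − x² = 0, so t = (√(D² + v²x²) − D)/v².
√(D² + v²x²) = √(0.0589² + 0.152² × 30.4²) = 4.621; v² = 0.023104.
t = (4.621 − 0.0589)/0.023104 = 197 days (vs. the pure-advection estimate x/v = 200 d).

197 days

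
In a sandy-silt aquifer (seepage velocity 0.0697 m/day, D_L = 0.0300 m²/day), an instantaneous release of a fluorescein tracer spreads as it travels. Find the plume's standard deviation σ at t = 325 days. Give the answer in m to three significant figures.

4.42 m

Dispersive spreading gives a Gaussian with σ² = 2Dt; advection only shifts the center.
σ = √(2 × 0.0300 × 325) = 4.42 m.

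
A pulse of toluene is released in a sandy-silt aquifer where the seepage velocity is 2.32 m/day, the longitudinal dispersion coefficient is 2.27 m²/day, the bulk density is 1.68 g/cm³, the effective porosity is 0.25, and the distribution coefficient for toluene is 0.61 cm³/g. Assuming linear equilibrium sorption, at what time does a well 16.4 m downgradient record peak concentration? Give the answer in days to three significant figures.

34.0 days

Retardation factor R = 1 + ρ_b·K_d/n = 1 + 1.68 × 0.61/0.25 = 5.099.
Sorption retards both mechanisms: v_R = v/R = 0.4550 m/day, D_R = D/R = 0.4452 m²/day.
Peak time from v_R²t² + 2D_R t − x² = 0: t = (√(D_R² + v_R²x²) − D_R)/v_R².
√(D_R² + v_R²x²) = √(0.4452² + 0.4550² × 16.4²) = 7.475; v_R² = 0.2070.
t = (7.475 − 0.4452)/0.2070 = 34.0 days.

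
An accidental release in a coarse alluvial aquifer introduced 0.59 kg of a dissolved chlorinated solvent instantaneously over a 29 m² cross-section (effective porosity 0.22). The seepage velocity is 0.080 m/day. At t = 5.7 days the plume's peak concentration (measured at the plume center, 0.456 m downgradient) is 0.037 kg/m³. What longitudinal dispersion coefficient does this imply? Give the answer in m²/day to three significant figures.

At the plume center C_max = M/(n_e·A·√(4πDt)), so D = M²/(4πt·(n_e·A·C_max)²).
n_e·A·C_max = 0.22 × 29 × 0.037 = 0.2361 kg/m.
D = 0.59²/(4π × 5.7 × 0.2361²) = 0.0872 m²/day.

0.0872 m²/day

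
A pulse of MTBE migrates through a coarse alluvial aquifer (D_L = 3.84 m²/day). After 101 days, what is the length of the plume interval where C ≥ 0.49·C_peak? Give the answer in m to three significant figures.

66.5 m

The plume is Gaussian with σ = √(2Dt) = √(2 × 3.84 × 101) = 27.85 m.
C/C_peak = exp(−Δx²/(2σ²)) = 0.49 ⇒ Δx = σ·√(−2 ln 0.49) = 27.85 × 1.194 = 33.25 m.
Width = 2Δx = 66.5 m.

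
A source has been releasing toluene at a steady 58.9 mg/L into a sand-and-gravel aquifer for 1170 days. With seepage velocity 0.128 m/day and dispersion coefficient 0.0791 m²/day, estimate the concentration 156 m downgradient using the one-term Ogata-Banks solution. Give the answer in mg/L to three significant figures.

For a continuous step input, C/C₀ ≈ ½·erfc((x−vt)/(2√(Dt))).
vt = 0.128 × 1170 = 149.76 m and 2√(Dt) = 2√(0.0791 × 1170) = 19.24 m.
Argument (x−vt)/(2√(Dt)) = (156 − 149.76)/19.24 = 0.3243; ½·erfc(0.3243) = 0.3233.
C = 58.9 × 0.3233 = 19.0 mg/L.

19.0 mg/L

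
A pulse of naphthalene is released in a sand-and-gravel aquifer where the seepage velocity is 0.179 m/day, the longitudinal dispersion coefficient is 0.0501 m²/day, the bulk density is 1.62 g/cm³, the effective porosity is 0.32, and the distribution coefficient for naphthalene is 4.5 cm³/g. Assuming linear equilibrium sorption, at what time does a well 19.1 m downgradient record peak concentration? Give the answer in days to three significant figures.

2500 days

Retardation factor R = 1 + ρ_b·K_d/n = 1 + 1.62 × 4.5/0.32 = 23.78.
Sorption retards both mechanisms: v_R = v/R = 0.007527 m/day, D_R = D/R = 0.002107 m²/day.
Peak time from v_R²t² + 2D_R t − x² = 0: t = (√(D_R² + v_R²x²) − D_R)/v_R².
√(D_R² + v_R²x²) = √(0.002107² + 0.007527² × 19.1²) = 0.1438; v_R² = 5.666e-05.
t = (0.1438 − 0.002107)/5.666e-05 = 2500 days.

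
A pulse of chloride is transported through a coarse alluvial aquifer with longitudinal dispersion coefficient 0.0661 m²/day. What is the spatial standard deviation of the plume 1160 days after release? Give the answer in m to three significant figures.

Dispersive spreading gives a Gaussian with σ² = 2Dt; advection only shifts the center.
σ = √(2 × 0.0661 × 1160) = 12.4 m.

12.4 m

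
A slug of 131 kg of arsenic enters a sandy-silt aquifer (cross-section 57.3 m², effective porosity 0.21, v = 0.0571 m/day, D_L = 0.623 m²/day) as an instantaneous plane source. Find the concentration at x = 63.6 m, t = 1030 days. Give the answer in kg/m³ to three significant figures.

0.120 kg/m³

For an instantaneous plane source, C(x,t) = M/(n_e·A·√(4πDt)) · exp(−(x−vt)²/(4Dt)), with n_e·A the pore (flow) area.
Plume center vt = 0.0571 × 1030 = 58.813 m, so the well at 63.6 m is 4.787 m downgradient of the peak.
√(4πDt) = 89.80 m, giving peak height M/(n_e·A·√(4πDt)) = 131/(0.21 × 57.3 × 89.80) = 0.1212 kg/m³.
(x−vt)²/(4Dt) = (4.787)²/(4 × 0.623 × 1030) = 0.008928; exp(−0.008928) = 0.9911.
C = 0.1212 × 0.9911 = 0.120 kg/m³.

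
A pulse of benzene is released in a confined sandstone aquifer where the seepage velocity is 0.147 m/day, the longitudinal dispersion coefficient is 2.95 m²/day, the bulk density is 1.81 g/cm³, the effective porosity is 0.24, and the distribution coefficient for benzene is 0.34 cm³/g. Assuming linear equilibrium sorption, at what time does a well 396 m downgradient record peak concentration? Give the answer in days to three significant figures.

Retardation factor R = 1 + ρ_b·K_d/n = 1 + 1.81 × 0.34/0.24 = 3.564.
Sorption retards both mechanisms: v_R = v/R = 0.04125 m/day, D_R = D/R = 0.8277 m²/day.
Peak time from v_R²t² + 2D_R t − x² = 0: t = (√(D_R² + v_R²x²) − D_R)/v_R².
√(D_R² + v_R²x²) = √(0.8277² + 0.04125² × 396²) = 16.36; v_R² = 0.001702.
t = (16.36 − 0.8277)/0.001702 = 9130 days.

9130 days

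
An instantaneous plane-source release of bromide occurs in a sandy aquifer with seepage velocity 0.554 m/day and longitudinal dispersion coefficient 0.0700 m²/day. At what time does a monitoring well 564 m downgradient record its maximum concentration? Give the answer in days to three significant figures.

For the 1D instantaneous-source solution, setting ∂C/∂t = 0 at fixed x gives v²t² + 2Dt − x² = 0, so t = (√(D² + v²x²) − D)/v².
√(D² + v²x²) = √(0.0700² + 0.554² × 564²) = 312.5; v² = 0.306916.
t = (312.5 − 0.0700)/0.306916 = 1020 days (vs. the pure-advection estimate x/v = 1020 d).

1020 days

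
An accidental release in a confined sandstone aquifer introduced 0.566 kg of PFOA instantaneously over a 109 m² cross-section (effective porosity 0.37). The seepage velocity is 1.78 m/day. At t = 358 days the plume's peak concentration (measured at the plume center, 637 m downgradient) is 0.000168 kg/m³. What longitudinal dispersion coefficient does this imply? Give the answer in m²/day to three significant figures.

At the plume center C_max = M/(n_e·A·√(4πDt)), so D = M²/(4πt·(n_e·A·C_max)²).
n_e·A·C_max = 0.37 × 109 × 0.000168 = 0.006775 kg/m.
D = 0.566²/(4π × 358 × 0.006775²) = 1.55 m²/day.

1.55 m²/day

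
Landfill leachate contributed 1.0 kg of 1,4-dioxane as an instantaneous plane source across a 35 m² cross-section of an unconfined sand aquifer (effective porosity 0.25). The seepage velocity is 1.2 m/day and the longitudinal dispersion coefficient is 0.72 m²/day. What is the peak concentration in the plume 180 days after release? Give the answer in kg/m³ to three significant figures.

The peak of an instantaneous 1D plume sits at x = vt; there the Gaussian factor is 1 and C_max = M/(n_e·A·√(4πDt)), where n_e·A is the pore area the mass is dissolved in.
√(4πDt) = √(4π × 0.72 × 180) = 40.36 m, so C_max = 1.0/(0.25 × 35 × 40.36) = 0.00283 kg/m³.

0.00283 kg/m³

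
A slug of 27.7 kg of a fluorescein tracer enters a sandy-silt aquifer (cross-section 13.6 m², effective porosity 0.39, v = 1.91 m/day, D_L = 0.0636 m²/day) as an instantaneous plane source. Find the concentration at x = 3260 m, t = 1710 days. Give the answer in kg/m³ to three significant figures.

For an instantaneous plane source, C(x,t) = M/(n_e·A·√(4πDt)) · exp(−(x−vt)²/(4Dt)), with n_e·A the pore (flow) area.
Plume center vt = 1.91 × 1710 = 3266.1 m, so the well at 3260 m is 6.1 m upgradient of the peak.
√(4πDt) = 36.97 m, giving peak height M/(n_e·A·√(4πDt)) = 27.7/(0.39 × 13.6 × 36.97) = 0.1413 kg/m³.
(x−vt)²/(4Dt) = (-6.1)²/(4 × 0.0636 × 1710) = 0.08554; exp(−0.08554) = 0.9180.
C = 0.1413 × 0.9180 = 0.130 kg/m³.

0.130 kg/m³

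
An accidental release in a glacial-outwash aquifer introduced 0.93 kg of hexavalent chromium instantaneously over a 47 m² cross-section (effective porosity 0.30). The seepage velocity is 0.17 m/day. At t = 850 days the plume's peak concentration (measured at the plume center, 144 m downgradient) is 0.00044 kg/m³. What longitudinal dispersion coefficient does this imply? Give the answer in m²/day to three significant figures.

2.10 m²/day

At the plume center C_max = M/(n_e·A·√(4πDt)), so D = M²/(4πt·(n_e·A·C_max)²).
n_e·A·C_max = 0.30 × 47 × 0.00044 = 0.006204 kg/m.
D = 0.93²/(4π × 850 × 0.006204²) = 2.10 m²/day.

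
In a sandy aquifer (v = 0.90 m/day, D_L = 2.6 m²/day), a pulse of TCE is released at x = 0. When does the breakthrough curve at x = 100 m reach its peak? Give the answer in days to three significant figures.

108 days

For the 1D instantaneous-source solution, setting ∂C/∂t = 0 at fixed x gives v²t² + 2Dt − x² = 0, so t = (√(D² + v²x²) − D)/v².
√(D² + v²x²) = √(2.6² + 0.90² × 100²) = 90.04; v² = 0.81.
t = (90.04 − 2.6)/0.81 = 108 days (vs. the pure-advection estimate x/v = 111 d).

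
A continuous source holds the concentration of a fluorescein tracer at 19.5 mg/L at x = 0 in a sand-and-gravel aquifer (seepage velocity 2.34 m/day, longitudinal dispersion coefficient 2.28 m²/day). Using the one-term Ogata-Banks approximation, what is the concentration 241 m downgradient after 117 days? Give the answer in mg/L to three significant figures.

For a continuous step input, C/C₀ ≈ ½·erfc((x−vt)/(2√(Dt))).
vt = 2.34 × 117 = 273.78 m and 2√(Dt) = 2√(2.28 × 117) = 32.67 m.
Argument (x−vt)/(2√(Dt)) = (241 − 273.78)/32.67 = -1.003; ½·erfc(-1.003) = 0.9220.
C = 19.5 × 0.9220 = 18.0 mg/L.

18.0 mg/L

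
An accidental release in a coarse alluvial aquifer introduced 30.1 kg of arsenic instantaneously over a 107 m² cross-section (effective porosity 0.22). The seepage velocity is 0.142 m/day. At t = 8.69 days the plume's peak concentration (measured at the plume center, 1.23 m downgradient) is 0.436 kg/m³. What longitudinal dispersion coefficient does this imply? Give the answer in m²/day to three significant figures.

At the plume center C_max = M/(n_e·A·√(4πDt)), so D = M²/(4πt·(n_e·A·C_max)²).
n_e·A·C_max = 0.22 × 107 × 0.436 = 10.26 kg/m.
D = 30.1²/(4π × 8.69 × 10.26²) = 0.0788 m²/day.

0.0788 m²/day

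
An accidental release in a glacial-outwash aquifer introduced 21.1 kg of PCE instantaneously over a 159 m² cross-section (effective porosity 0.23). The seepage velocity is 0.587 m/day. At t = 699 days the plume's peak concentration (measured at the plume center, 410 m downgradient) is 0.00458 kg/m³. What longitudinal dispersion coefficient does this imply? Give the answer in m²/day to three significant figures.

1.81 m²/day

At the plume center C_max = M/(n_e·A·√(4πDt)), so D = M²/(4πt·(n_e·A·C_max)²).
n_e·A·C_max = 0.23 × 159 × 0.00458 = 0.1675 kg/m.
D = 21.1²/(4π × 699 × 0.1675²) = 1.81 m²/day.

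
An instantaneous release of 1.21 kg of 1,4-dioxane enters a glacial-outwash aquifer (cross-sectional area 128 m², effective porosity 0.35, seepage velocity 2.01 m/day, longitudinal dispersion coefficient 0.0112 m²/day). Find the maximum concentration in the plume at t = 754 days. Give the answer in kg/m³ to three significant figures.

The peak of an instantaneous 1D plume sits at x = vt; there the Gaussian factor is 1 and C_max = M/(n_e·A·√(4πDt)), where n_e·A is the pore area the mass is dissolved in.
√(4πDt) = √(4π × 0.0112 × 754) = 10.30 m, so C_max = 1.21/(0.35 × 128 × 10.30) = 0.00262 kg/m³.

0.00262 kg/m³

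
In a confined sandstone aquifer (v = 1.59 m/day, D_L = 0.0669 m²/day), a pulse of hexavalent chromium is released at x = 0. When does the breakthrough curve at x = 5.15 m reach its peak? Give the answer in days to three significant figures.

3.21 days

For the 1D instantaneous-source solution, setting ∂C/∂t = 0 at fixed x gives v²t² + 2Dt − x² = 0, so t = (√(D² + v²x²) − D)/v².
√(D² + v²x²) = √(0.0669² + 1.59² × 5.15²) = 8.189; v² = 2.5281.
t = (8.189 − 0.0669)/2.5281 = 3.21 days (vs. the pure-advection estimate x/v = 3.24 d).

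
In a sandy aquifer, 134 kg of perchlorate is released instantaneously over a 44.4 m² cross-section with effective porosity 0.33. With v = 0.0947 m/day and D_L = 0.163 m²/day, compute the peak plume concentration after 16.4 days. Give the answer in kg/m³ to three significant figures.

1.58 kg/m³

The peak of an instantaneous 1D plume sits at x = vt; there the Gaussian factor is 1 and C_max = M/(n_e·A·√(4πDt)), where n_e·A is the pore area the mass is dissolved in.
√(4πDt) = √(4π × 0.163 × 16.4) = 5.796 m, so C_max = 134/(0.33 × 44.4 × 5.796) = 1.58 kg/m³.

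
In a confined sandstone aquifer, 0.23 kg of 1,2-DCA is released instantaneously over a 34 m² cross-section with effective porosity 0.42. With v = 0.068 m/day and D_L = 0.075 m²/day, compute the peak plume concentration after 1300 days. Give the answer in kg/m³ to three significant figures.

The peak of an instantaneous 1D plume sits at x = vt; there the Gaussian factor is 1 and C_max = M/(n_e·A·√(4πDt)), where n_e·A is the pore area the mass is dissolved in.
√(4πDt) = √(4π × 0.075 × 1300) = 35.00 m, so C_max = 0.23/(0.42 × 34 × 35.00) = 0.000460 kg/m³.

0.000460 kg/m³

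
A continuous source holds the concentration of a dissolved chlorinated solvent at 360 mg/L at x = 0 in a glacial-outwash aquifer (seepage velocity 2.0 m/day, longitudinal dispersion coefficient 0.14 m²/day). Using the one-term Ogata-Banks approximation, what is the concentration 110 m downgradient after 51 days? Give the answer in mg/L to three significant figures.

6.17 mg/L

For a continuous step input, C/C₀ ≈ ½·erfc((x−vt)/(2√(Dt))).
vt = 2.0 × 51 = 102 m and 2√(Dt) = 2√(0.14 × 51) = 5.344 m.
Argument (x−vt)/(2√(Dt)) = (110 − 102)/5.344 = 1.497; ½·erfc(1.497) = 0.01713.
C = 360 × 0.01713 = 6.17 mg/L.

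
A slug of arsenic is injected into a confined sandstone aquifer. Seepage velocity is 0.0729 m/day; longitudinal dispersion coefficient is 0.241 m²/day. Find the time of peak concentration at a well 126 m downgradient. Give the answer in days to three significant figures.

For the 1D instantaneous-source solution, setting ∂C/∂t = 0 at fixed x gives v²t² + 2Dt − x² = 0, so t = (√(D² + v²x²) − D)/v².
√(D² + v²x²) = √(0.241² + 0.0729² × 126²) = 9.189; v² = 0.00531441.
t = (9.189 − 0.241)/0.00531441 = 1680 days (vs. the pure-advection estimate x/v = 1730 d).

1680 days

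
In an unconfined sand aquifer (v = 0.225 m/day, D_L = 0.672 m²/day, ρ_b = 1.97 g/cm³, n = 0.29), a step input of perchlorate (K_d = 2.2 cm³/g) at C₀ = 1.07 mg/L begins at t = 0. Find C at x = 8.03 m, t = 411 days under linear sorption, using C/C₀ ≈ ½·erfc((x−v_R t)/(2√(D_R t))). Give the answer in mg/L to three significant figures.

0.377 mg/L

Retardation factor R = 1 + ρ_b·K_d/n = 1 + 1.97 × 2.2/0.29 = 15.94.
Sorption retards both mechanisms: v_R = v/R = 0.01412 m/day, D_R = D/R = 0.04216 m²/day.
v_R·t = 0.01412 × 411 = 5.80332 m; 2√(D_R t) = 8.325 m; argument = (8.03 − 5.80332)/8.325 = 0.2675.
C = C₀ × ½·erfc(0.2675) = 1.07 × 0.3526 = 0.377 mg/L.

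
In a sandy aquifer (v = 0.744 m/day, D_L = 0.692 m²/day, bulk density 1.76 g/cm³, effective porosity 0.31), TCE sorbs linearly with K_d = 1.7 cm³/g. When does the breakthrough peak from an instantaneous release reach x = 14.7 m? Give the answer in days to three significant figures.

Retardation factor R = 1 + ρ_b·K_d/n = 1 + 1.76 × 1.7/0.31 = 10.65.
Sorption retards both mechanisms: v_R = v/R = 0.06986 m/day, D_R = D/R = 0.06498 m²/day.
Peak time from v_R²t² + 2D_R t − x² = 0: t = (√(D_R² + v_R²x²) − D_R)/v_R².
√(D_R² + v_R²x²) = √(0.06498² + 0.06986² × 14.7²) = 1.029; v_R² = 0.004880.
t = (1.029 − 0.06498)/0.004880 = 198 days.

198 days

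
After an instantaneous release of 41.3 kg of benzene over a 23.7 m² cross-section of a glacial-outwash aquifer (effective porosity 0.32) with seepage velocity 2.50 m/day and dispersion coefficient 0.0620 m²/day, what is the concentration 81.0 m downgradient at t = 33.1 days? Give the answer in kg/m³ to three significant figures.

0.738 kg/m³

For an instantaneous plane source, C(x,t) = M/(n_e·A·√(4πDt)) · exp(−(x−vt)²/(4Dt)), with n_e·A the pore (flow) area.
Plume center vt = 2.50 × 33.1 = 82.75 m, so the well at 81.0 m is 1.75 m upgradient of the peak.
√(4πDt) = 5.078 m, giving peak height M/(n_e·A·√(4πDt)) = 41.3/(0.32 × 23.7 × 5.078) = 1.072 kg/m³.
(x−vt)²/(4Dt) = (-1.75)²/(4 × 0.0620 × 33.1) = 0.3731; exp(−0.3731) = 0.6886.
C = 1.072 × 0.6886 = 0.738 kg/m³.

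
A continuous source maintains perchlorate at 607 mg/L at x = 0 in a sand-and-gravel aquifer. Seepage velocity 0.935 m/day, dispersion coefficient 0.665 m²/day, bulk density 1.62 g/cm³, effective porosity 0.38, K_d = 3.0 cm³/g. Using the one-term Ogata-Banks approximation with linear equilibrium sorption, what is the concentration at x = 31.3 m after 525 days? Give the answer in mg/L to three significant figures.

441 mg/L

Retardation factor R = 1 + ρ_b·K_d/n = 1 + 1.62 × 3.0/0.38 = 13.79.
Sorption retards both mechanisms: v_R = v/R = 0.06780 m/day, D_R = D/R = 0.04822 m²/day.
v_R·t = 0.06780 × 525 = 35.595 m; 2√(D_R t) = 10.06 m; argument = (31.3 − 35.595)/10.06 = -0.4269.
C = C₀ × ½·erfc(-0.4269) = 607 × 0.7270 = 441 mg/L.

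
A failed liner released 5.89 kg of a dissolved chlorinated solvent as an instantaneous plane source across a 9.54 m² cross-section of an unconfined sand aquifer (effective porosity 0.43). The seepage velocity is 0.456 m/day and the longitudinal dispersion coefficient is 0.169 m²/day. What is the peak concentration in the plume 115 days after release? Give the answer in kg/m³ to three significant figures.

The peak of an instantaneous 1D plume sits at x = vt; there the Gaussian factor is 1 and C_max = M/(n_e·A·√(4πDt)), where n_e·A is the pore area the mass is dissolved in.
√(4πDt) = √(4π × 0.169 × 115) = 15.63 m, so C_max = 5.89/(0.43 × 9.54 × 15.63) = 0.0919 kg/m³.

0.0919 kg/m³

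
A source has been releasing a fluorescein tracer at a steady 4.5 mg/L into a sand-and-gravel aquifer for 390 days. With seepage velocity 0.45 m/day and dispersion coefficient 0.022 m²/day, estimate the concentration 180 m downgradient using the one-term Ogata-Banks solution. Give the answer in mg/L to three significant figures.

For a continuous step input, C/C₀ ≈ ½·erfc((x−vt)/(2√(Dt))).
vt = 0.45 × 390 = 175.5 m and 2√(Dt) = 2√(0.022 × 390) = 5.858 m.
Argument (x−vt)/(2√(Dt)) = (180 − 175.5)/5.858 = 0.7682; ½·erfc(0.7682) = 0.1387.
C = 4.5 × 0.1387 = 0.624 mg/L.

0.624 mg/L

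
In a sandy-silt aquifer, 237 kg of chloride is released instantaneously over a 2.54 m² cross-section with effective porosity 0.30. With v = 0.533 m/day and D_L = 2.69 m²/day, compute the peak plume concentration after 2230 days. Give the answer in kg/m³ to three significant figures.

The peak of an instantaneous 1D plume sits at x = vt; there the Gaussian factor is 1 and C_max = M/(n_e·A·√(4πDt)), where n_e·A is the pore area the mass is dissolved in.
√(4πDt) = √(4π × 2.69 × 2230) = 274.6 m, so C_max = 237/(0.30 × 2.54 × 274.6) = 1.13 kg/m³.

1.13 kg/m³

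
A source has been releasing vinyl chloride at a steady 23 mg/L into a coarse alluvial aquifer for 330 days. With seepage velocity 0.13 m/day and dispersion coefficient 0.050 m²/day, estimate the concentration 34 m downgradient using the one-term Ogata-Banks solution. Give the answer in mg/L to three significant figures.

For a continuous step input, C/C₀ ≈ ½·erfc((x−vt)/(2√(Dt))).
vt = 0.13 × 330 = 42.9 m and 2√(Dt) = 2√(0.050 × 330) = 8.124 m.
Argument (x−vt)/(2√(Dt)) = (34 − 42.9)/8.124 = -1.096; ½·erfc(-1.096) = 0.9394.
C = 23 × 0.9394 = 21.6 mg/L.

21.6 mg/L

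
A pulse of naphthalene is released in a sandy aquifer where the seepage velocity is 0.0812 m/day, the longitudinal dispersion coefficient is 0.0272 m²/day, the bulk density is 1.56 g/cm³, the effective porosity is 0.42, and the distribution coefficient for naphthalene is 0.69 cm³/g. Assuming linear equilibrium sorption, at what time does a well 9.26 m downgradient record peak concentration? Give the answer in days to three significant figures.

Retardation factor R = 1 + ρ_b·K_d/n = 1 + 1.56 × 0.69/0.42 = 3.563.
Sorption retards both mechanisms: v_R = v/R = 0.02279 m/day, D_R = D/R = 0.007634 m²/day.
Peak time from v_R²t² + 2D_R t − x² = 0: t = (√(D_R² + v_R²x²) − D_R)/v_R².
√(D_R² + v_R²x²) = √(0.007634² + 0.02279² × 9.26²) = 0.2112; v_R² = 0.0005194.
t = (0.2112 − 0.007634)/0.0005194 = 392 days.

392 days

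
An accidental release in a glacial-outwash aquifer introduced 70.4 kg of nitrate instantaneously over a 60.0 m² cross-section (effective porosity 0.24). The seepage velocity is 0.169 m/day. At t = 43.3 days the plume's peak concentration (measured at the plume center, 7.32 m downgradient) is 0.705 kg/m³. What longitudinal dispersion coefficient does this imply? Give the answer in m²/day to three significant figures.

At the plume center C_max = M/(n_e·A·√(4πDt)), so D = M²/(4πt·(n_e·A·C_max)²).
n_e·A·C_max = 0.24 × 60.0 × 0.705 = 10.15 kg/m.
D = 70.4²/(4π × 43.3 × 10.15²) = 0.0884 m²/day.

0.0884 m²/day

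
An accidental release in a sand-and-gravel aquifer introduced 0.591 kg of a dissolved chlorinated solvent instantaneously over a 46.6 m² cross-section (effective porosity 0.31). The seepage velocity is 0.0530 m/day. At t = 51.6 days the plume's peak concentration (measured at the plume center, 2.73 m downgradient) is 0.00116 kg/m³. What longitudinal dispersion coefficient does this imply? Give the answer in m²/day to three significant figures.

1.92 m²/day

At the plume center C_max = M/(n_e·A·√(4πDt)), so D = M²/(4πt·(n_e·A·C_max)²).
n_e·A·C_max = 0.31 × 46.6 × 0.00116 = 0.01676 kg/m.
D = 0.591²/(4π × 51.6 × 0.01676²) = 1.92 m²/day.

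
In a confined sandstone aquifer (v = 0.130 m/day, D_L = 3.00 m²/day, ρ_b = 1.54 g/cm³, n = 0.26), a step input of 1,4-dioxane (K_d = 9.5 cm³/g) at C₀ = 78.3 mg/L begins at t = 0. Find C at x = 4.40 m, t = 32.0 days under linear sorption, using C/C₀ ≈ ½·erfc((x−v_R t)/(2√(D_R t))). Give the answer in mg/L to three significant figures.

0.709 mg/L

Retardation factor R = 1 + ρ_b·K_d/n = 1 + 1.54 × 9.5/0.26 = 57.27.
Sorption retards both mechanisms: v_R = v/R = 0.002270 m/day, D_R = D/R = 0.05238 m²/day.
v_R·t = 0.002270 × 32.0 = 0.07264 m; 2√(D_R t) = 2.589 m; argument = (4.40 − 0.07264)/2.589 = 1.671.
C = C₀ × ½·erfc(1.671) = 78.3 × 0.009060 = 0.709 mg/L.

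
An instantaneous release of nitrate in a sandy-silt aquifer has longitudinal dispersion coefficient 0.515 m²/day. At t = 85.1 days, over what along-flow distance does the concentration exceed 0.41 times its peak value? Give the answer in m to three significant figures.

25.0 m

The plume is Gaussian with σ = √(2Dt) = √(2 × 0.515 × 85.1) = 9.362 m.
C/C_peak = exp(−Δx²/(2σ²)) = 0.41 ⇒ Δx = σ·√(−2 ln 0.41) = 9.362 × 1.335 = 12.50 m.
Width = 2Δx = 25.0 m.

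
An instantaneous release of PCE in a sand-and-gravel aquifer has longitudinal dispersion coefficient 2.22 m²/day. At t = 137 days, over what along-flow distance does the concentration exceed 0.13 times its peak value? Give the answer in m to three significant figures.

The plume is Gaussian with σ = √(2Dt) = √(2 × 2.22 × 137) = 24.66 m.
C/C_peak = exp(−Δx²/(2σ²)) = 0.13 ⇒ Δx = σ·√(−2 ln 0.13) = 24.66 × 2.020 = 49.81 m.
Width = 2Δx = 99.6 m.

99.6 m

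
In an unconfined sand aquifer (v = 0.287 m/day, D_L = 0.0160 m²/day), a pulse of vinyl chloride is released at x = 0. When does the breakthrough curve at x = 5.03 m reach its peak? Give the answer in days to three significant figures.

For the 1D instantaneous-source solution, setting ∂C/∂t = 0 at fixed x gives v²t² + 2Dt − x² = 0, so t = (√(D² + v²x²) − D)/v².
√(D² + v²x²) = √(0.0160² + 0.287² × 5.03²) = 1.444; v² = 0.082369.
t = (1.444 − 0.0160)/0.082369 = 17.3 days (vs. the pure-advection estimate x/v = 17.5 d).

17.3 days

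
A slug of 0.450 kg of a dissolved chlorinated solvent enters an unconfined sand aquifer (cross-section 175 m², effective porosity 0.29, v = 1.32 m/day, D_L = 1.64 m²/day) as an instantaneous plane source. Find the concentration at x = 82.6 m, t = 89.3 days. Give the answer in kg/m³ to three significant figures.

2.47e-05 kg/m³

For an instantaneous plane source, C(x,t) = M/(n_e·A·√(4πDt)) · exp(−(x−vt)²/(4Dt)), with n_e·A the pore (flow) area.
Plume center vt = 1.32 × 89.3 = 117.876 m, so the well at 82.6 m is 35.276 m upgradient of the peak.
√(4πDt) = 42.90 m, giving peak height M/(n_e·A·√(4πDt)) = 0.450/(0.29 × 175 × 42.90) = 0.0002067 kg/m³.
(x−vt)²/(4Dt) = (-35.276)²/(4 × 1.64 × 89.3) = 2.124; exp(−2.124) = 0.1196.
C = 0.0002067 × 0.1196 = 2.47e-05 kg/m³.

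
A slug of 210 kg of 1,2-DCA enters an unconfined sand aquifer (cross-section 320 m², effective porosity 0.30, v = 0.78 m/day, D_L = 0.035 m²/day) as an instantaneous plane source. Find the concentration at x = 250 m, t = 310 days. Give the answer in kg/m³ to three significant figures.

For an instantaneous plane source, C(x,t) = M/(n_e·A·√(4πDt)) · exp(−(x−vt)²/(4Dt)), with n_e·A the pore (flow) area.
Plume center vt = 0.78 × 310 = 241.8 m, so the well at 250 m is 8.2 m downgradient of the peak.
√(4πDt) = 11.68 m, giving peak height M/(n_e·A·√(4πDt)) = 210/(0.30 × 320 × 11.68) = 0.1873 kg/m³.
(x−vt)²/(4Dt) = (8.2)²/(4 × 0.035 × 310) = 1.549; exp(−1.549) = 0.2125.
C = 0.1873 × 0.2125 = 0.0398 kg/m³.

0.0398 kg/m³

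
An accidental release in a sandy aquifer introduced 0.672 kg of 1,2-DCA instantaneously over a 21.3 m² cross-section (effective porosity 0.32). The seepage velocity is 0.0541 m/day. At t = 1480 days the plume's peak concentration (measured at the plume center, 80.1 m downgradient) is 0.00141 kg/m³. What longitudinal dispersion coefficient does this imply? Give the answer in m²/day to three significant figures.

0.263 m²/day

At the plume center C_max = M/(n_e·A·√(4πDt)), so D = M²/(4πt·(n_e·A·C_max)²).
n_e·A·C_max = 0.32 × 21.3 × 0.00141 = 0.009611 kg/m.
D = 0.672²/(4π × 1480 × 0.009611²) = 0.263 m²/day.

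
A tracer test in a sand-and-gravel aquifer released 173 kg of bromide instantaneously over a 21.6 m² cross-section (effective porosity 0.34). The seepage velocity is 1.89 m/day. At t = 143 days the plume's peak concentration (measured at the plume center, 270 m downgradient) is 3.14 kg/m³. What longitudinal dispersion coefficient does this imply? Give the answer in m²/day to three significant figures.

At the plume center C_max = M/(n_e·A·√(4πDt)), so D = M²/(4πt·(n_e·A·C_max)²).
n_e·A·C_max = 0.34 × 21.6 × 3.14 = 23.06 kg/m.
D = 173²/(4π × 143 × 23.06²) = 0.0313 m²/day.

0.0313 m²/day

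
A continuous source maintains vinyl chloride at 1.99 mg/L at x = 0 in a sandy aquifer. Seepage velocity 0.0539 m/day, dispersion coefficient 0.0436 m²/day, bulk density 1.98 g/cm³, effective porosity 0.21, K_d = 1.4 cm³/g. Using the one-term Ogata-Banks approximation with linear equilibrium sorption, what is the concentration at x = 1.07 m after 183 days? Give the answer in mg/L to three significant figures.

0.720 mg/L

Retardation factor R = 1 + ρ_b·K_d/n = 1 + 1.98 × 1.4/0.21 = 14.20.
Sorption retards both mechanisms: v_R = v/R = 0.003796 m/day, D_R = D/R = 0.003070 m²/day.
v_R·t = 0.003796 × 183 = 0.694668 m; 2√(D_R t) = 1.499 m; argument = (1.07 − 0.694668)/1.499 = 0.2504.
C = C₀ × ½·erfc(0.2504) = 1.99 × 0.3616 = 0.720 mg/L.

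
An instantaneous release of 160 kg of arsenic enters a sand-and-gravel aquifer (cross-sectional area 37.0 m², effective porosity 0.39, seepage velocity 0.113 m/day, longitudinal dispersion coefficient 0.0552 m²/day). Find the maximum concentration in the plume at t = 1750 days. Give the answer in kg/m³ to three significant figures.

0.318 kg/m³

The peak of an instantaneous 1D plume sits at x = vt; there the Gaussian factor is 1 and C_max = M/(n_e·A·√(4πDt)), where n_e·A is the pore area the mass is dissolved in.
√(4πDt) = √(4π × 0.0552 × 1750) = 34.84 m, so C_max = 160/(0.39 × 37.0 × 34.84) = 0.318 kg/m³.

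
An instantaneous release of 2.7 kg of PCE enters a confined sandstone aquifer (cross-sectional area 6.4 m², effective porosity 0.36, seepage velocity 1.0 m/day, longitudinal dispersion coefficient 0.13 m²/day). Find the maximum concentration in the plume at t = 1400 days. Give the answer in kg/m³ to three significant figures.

The peak of an instantaneous 1D plume sits at x = vt; there the Gaussian factor is 1 and C_max = M/(n_e·A·√(4πDt)), where n_e·A is the pore area the mass is dissolved in.
√(4πDt) = √(4π × 0.13 × 1400) = 47.82 m, so C_max = 2.7/(0.36 × 6.4 × 47.82) = 0.0245 kg/m³.

0.0245 kg/m³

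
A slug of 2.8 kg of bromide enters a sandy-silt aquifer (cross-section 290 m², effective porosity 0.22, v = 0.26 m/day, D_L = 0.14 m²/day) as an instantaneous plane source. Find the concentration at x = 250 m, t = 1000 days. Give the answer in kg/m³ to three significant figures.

For an instantaneous plane source, C(x,t) = M/(n_e·A·√(4πDt)) · exp(−(x−vt)²/(4Dt)), with n_e·A the pore (flow) area.
Plume center vt = 0.26 × 1000 = 260 m, so the well at 250 m is 10 m upgradient of the peak.
√(4πDt) = 41.94 m, giving peak height M/(n_e·A·√(4πDt)) = 2.8/(0.22 × 290 × 41.94) = 0.001046 kg/m³.
(x−vt)²/(4Dt) = (-10)²/(4 × 0.14 × 1000) = 0.1786; exp(−0.1786) = 0.8364.
C = 0.001046 × 0.8364 = 0.000875 kg/m³.

0.000875 kg/m³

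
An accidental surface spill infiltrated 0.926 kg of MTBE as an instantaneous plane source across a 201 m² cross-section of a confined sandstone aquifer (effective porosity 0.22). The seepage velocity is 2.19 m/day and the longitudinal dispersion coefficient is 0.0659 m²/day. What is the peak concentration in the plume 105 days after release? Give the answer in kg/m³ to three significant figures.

0.00225 kg/m³

The peak of an instantaneous 1D plume sits at x = vt; there the Gaussian factor is 1 and C_max = M/(n_e·A·√(4πDt)), where n_e·A is the pore area the mass is dissolved in.
√(4πDt) = √(4π × 0.0659 × 105) = 9.325 m, so C_max = 0.926/(0.22 × 201 × 9.325) = 0.00225 kg/m³.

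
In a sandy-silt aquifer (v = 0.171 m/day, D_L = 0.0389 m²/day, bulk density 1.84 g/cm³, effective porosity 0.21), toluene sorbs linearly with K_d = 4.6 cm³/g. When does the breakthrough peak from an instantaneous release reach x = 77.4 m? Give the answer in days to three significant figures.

18600 days

Retardation factor R = 1 + ρ_b·K_d/n = 1 + 1.84 × 4.6/0.21 = 41.30.
Sorption retards both mechanisms: v_R = v/R = 0.004140 m/day, D_R = D/R = 0.0009419 m²/day.
Peak time from v_R²t² + 2D_R t − x² = 0: t = (√(D_R² + v_R²x²) − D_R)/v_R².
√(D_R² + v_R²x²) = √(0.0009419² + 0.004140² × 77.4²) = 0.3204; v_R² = 1.714e-05.
t = (0.3204 − 0.0009419)/1.714e-05 = 18600 days.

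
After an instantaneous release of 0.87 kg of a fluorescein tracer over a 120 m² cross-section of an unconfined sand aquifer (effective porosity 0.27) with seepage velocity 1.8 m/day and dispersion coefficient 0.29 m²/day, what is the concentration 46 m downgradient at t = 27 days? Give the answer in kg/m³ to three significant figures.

0.00218 kg/m³

For an instantaneous plane source, C(x,t) = M/(n_e·A·√(4πDt)) · exp(−(x−vt)²/(4Dt)), with n_e·A the pore (flow) area.
Plume center vt = 1.8 × 27 = 48.6 m, so the well at 46 m is 2.6 m upgradient of the peak.
√(4πDt) = 9.919 m, giving peak height M/(n_e·A·√(4πDt)) = 0.87/(0.27 × 120 × 9.919) = 0.002707 kg/m³.
(x−vt)²/(4Dt) = (-2.6)²/(4 × 0.29 × 27) = 0.2158; exp(−0.2158) = 0.8059.
C = 0.002707 × 0.8059 = 0.00218 kg/m³.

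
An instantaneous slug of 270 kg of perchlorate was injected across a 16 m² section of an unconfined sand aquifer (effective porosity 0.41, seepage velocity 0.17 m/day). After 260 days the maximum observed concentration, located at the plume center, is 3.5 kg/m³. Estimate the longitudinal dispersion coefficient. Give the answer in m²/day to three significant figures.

0.0423 m²/day

At the plume center C_max = M/(n_e·A·√(4πDt)), so D = M²/(4πt·(n_e·A·C_max)²).
n_e·A·C_max = 0.41 × 16 × 3.5 = 22.96 kg/m.
D = 270²/(4π × 260 × 22.96²) = 0.0423 m²/day.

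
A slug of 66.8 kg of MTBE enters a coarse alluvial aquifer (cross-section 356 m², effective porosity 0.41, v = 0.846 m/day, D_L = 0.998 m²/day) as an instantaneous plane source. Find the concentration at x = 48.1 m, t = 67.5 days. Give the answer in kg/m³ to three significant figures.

0.0116 kg/m³

For an instantaneous plane source, C(x,t) = M/(n_e·A·√(4πDt)) · exp(−(x−vt)²/(4Dt)), with n_e·A the pore (flow) area.
Plume center vt = 0.846 × 67.5 = 57.105 m, so the well at 48.1 m is 9.005 m upgradient of the peak.
√(4πDt) = 29.10 m, giving peak height M/(n_e·A·√(4πDt)) = 66.8/(0.41 × 356 × 29.10) = 0.01573 kg/m³.
(x−vt)²/(4Dt) = (-9.005)²/(4 × 0.998 × 67.5) = 0.3009; exp(−0.3009) = 0.7402.
C = 0.01573 × 0.7402 = 0.0116 kg/m³.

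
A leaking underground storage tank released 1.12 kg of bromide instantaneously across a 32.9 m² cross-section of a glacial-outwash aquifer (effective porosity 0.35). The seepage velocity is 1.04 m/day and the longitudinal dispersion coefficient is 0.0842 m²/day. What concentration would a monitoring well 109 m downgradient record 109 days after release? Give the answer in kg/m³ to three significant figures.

0.00540 kg/m³

For an instantaneous plane source, C(x,t) = M/(n_e·A·√(4πDt)) · exp(−(x−vt)²/(4Dt)), with n_e·A the pore (flow) area.
Plume center vt = 1.04 × 109 = 113.36 m, so the well at 109 m is 4.36 m upgradient of the peak.
√(4πDt) = 10.74 m, giving peak height M/(n_e·A·√(4πDt)) = 1.12/(0.35 × 32.9 × 10.74) = 0.009056 kg/m³.
(x−vt)²/(4Dt) = (-4.36)²/(4 × 0.0842 × 109) = 0.5178; exp(−0.5178) = 0.5958.
C = 0.009056 × 0.5958 = 0.00540 kg/m³.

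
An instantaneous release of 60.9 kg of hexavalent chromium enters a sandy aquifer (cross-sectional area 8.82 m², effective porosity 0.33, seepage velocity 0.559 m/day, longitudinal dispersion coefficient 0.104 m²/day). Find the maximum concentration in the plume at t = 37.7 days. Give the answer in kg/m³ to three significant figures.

2.98 kg/m³

The peak of an instantaneous 1D plume sits at x = vt; there the Gaussian factor is 1 and C_max = M/(n_e·A·√(4πDt)), where n_e·A is the pore area the mass is dissolved in.
√(4πDt) = √(4π × 0.104 × 37.7) = 7.019 m, so C_max = 60.9/(0.33 × 8.82 × 7.019) = 2.98 kg/m³.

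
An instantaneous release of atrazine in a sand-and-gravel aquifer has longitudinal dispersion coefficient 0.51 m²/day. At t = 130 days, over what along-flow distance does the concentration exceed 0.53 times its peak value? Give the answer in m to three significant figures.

The plume is Gaussian with σ = √(2Dt) = √(2 × 0.51 × 130) = 11.52 m.
C/C_peak = exp(−Δx²/(2σ²)) = 0.53 ⇒ Δx = σ·√(−2 ln 0.53) = 11.52 × 1.127 = 12.98 m.
Width = 2Δx = 26.0 m.

26.0 m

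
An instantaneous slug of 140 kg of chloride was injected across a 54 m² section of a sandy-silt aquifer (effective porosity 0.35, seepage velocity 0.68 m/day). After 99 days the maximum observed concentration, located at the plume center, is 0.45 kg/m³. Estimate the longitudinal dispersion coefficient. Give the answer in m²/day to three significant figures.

0.218 m²/day

At the plume center C_max = M/(n_e·A·√(4πDt)), so D = M²/(4πt·(n_e·A·C_max)²).
n_e·A·C_max = 0.35 × 54 × 0.45 = 8.505 kg/m.
D = 140²/(4π × 99 × 8.505²) = 0.218 m²/day.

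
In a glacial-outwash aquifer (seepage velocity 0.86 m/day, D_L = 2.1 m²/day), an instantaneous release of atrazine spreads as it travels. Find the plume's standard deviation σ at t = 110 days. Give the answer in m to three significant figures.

21.5 m

Dispersive spreading gives a Gaussian with σ² = 2Dt; advection only shifts the center.
σ = √(2 × 2.1 × 110) = 21.5 m.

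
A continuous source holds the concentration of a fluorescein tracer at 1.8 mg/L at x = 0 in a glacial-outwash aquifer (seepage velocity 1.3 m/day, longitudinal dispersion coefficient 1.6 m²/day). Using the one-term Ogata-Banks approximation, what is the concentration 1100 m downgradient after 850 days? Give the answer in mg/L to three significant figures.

For a continuous step input, C/C₀ ≈ ½·erfc((x−vt)/(2√(Dt))).
vt = 1.3 × 850 = 1105 m and 2√(Dt) = 2√(1.6 × 850) = 73.76 m.
Argument (x−vt)/(2√(Dt)) = (1100 − 1105)/73.76 = -0.06779; ½·erfc(-0.06779) = 0.5382.
C = 1.8 × 0.5382 = 0.969 mg/L.

0.969 mg/L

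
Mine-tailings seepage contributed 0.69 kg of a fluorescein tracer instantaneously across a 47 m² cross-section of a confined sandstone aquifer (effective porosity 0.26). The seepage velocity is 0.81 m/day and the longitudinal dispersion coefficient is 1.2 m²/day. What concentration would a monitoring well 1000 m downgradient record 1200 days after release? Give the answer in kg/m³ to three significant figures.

For an instantaneous plane source, C(x,t) = M/(n_e·A·√(4πDt)) · exp(−(x−vt)²/(4Dt)), with n_e·A the pore (flow) area.
Plume center vt = 0.81 × 1200 = 972 m, so the well at 1000 m is 28 m downgradient of the peak.
√(4πDt) = 134.5 m, giving peak height M/(n_e·A·√(4πDt)) = 0.69/(0.26 × 47 × 134.5) = 0.0004198 kg/m³.
(x−vt)²/(4Dt) = (28)²/(4 × 1.2 × 1200) = 0.1361; exp(−0.1361) = 0.8728.
C = 0.0004198 × 0.8728 = 0.000366 kg/m³.

0.000366 kg/m³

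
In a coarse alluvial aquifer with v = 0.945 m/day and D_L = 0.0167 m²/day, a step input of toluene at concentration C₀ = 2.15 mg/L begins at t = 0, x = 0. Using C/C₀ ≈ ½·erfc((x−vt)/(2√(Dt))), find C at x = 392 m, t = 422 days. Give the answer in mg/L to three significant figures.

For a continuous step input, C/C₀ ≈ ½·erfc((x−vt)/(2√(Dt))).
vt = 0.945 × 422 = 398.79 m and 2√(Dt) = 2√(0.0167 × 422) = 5.309 m.
Argument (x−vt)/(2√(Dt)) = (392 − 398.79)/5.309 = -1.279; ½·erfc(-1.279) = 0.9648.
C = 2.15 × 0.9648 = 2.07 mg/L.

2.07 mg/L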